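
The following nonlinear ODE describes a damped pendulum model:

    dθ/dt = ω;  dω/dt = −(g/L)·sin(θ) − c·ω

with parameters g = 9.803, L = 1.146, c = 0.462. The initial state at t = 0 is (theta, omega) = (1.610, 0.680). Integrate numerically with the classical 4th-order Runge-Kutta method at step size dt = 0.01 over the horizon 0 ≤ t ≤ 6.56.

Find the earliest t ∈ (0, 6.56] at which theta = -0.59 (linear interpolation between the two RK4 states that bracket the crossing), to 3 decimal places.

t=0.000: state=(1.610, 0.680)
step 1 (dt=0.01): k1=(0.680, -8.862), k2=(0.636, -8.840), k3=(0.636, -8.840), k4=(0.592, -8.819); state += dt/6·(k1+2k2+2k3+k4)
t=0.010: state=(1.616, 0.592)
t=0.020: state=(1.622, 0.504)
t=0.030: state=(1.626, 0.416)
continuing one RK4 step at a time; state shown every 25 steps (Δt=0.25):
t=0.250: state=(1.514, -1.411)
t=0.500: state=(0.931, -3.149)
t=0.750: state=(0.036, -3.719)
t=0.930: state=(-0.582, -3.010)
next step: t=0.940: state=(-0.612, -2.948) — theta has crossed -0.59
linear interpolation between t=0.930 (-0.58187) and t=0.940 (-0.61166) → t≈0.933

t = 0.933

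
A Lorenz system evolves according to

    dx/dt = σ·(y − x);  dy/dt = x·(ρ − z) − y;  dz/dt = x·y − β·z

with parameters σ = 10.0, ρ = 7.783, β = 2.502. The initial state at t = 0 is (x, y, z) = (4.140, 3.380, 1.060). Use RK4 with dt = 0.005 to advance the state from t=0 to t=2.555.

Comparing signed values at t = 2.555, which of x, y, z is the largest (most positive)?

t=0.000: state=(4.140, 3.380, 1.060)
step 1 (dt=0.005): k1=(-7.600, 24.453, 11.341), k2=(-6.799, 24.148, 11.458), k3=(-6.826, 24.160, 11.461), k4=(-6.051, 23.868, 11.578); state += dt/6·(k1+2k2+2k3+k4)
t=0.005: state=(4.106, 3.501, 1.117)
t=0.010: state=(4.079, 3.619, 1.176)
t=0.015: state=(4.060, 3.734, 1.236)
continuing one RK4 step at a time; state shown every 20 steps (Δt=0.1):
t=0.100: state=(4.450, 5.448, 2.489)
t=0.200: state=(5.668, 6.932, 4.767)
t=0.300: state=(6.640, 7.163, 7.683)
t=0.400: state=(6.521, 5.761, 9.853)
t=0.500: state=(5.324, 3.856, 10.190)
t=0.600: state=(3.896, 2.616, 9.215)
t=0.700: state=(2.874, 2.120, 7.857)
t=0.800: state=(2.358, 2.057, 6.586)
t=0.900: state=(2.224, 2.236, 5.555)
t=1.000: state=(2.354, 2.592, 4.810)
t=1.100: state=(2.689, 3.115, 4.380)
t=1.200: state=(3.199, 3.788, 4.312)
t=1.300: state=(3.848, 4.541, 4.666)
t=1.400: state=(4.540, 5.203, 5.463)
t=1.500: state=(5.100, 5.518, 6.576)
t=1.600: state=(5.315, 5.310, 7.652)
t=1.700: state=(5.096, 4.687, 8.278)
t=1.800: state=(4.575, 3.987, 8.296)
t=1.900: state=(4.002, 3.476, 7.860)
t=2.000: state=(3.565, 3.228, 7.226)
t=2.100: state=(3.335, 3.208, 6.598)
t=2.200: state=(3.303, 3.360, 6.094)
t=2.300: state=(3.436, 3.637, 5.785)
t=2.400: state=(3.689, 3.987, 5.706)
t=2.500: state=(4.011, 4.345, 5.868)
t=2.555: state=(4.192, 4.514, 6.049)
compare at T: x=4.192, y=4.514, z=6.049

largest component: z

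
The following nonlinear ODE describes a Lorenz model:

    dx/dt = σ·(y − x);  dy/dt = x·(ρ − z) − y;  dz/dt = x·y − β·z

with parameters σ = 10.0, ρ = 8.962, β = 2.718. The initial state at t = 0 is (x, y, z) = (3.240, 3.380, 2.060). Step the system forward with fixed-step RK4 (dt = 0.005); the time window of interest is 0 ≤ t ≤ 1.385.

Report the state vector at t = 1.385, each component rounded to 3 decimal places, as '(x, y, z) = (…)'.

(x, y, z) = (5.641, 6.235, 7.560)

t=0.000: state=(3.240, 3.380, 2.060)
step 1 (dt=0.005): k1=(1.400, 18.982, 5.352), k2=(1.840, 18.916, 5.482), k3=(1.827, 18.922, 5.484), k4=(2.255, 18.862, 5.616); state += dt/6·(k1+2k2+2k3+k4)
t=0.005: state=(3.249, 3.475, 2.087)
t=0.010: state=(3.262, 3.569, 2.116)
t=0.015: state=(3.280, 3.662, 2.146)
continuing one RK4 step at a time; state shown every 10 steps (Δt=0.05):
t=0.050: state=(3.494, 4.313, 2.402)
t=0.100: state=(4.016, 5.253, 2.938)
t=0.150: state=(4.704, 6.193, 3.735)
t=0.200: state=(5.478, 7.053, 4.846)
t=0.250: state=(6.242, 7.684, 6.265)
t=0.300: state=(6.874, 7.912, 7.882)
t=0.350: state=(7.237, 7.615, 9.466)
t=0.400: state=(7.231, 6.827, 10.725)
t=0.450: state=(6.847, 5.746, 11.440)
t=0.500: state=(6.175, 4.642, 11.567)
t=0.550: state=(5.368, 3.721, 11.219)
t=0.600: state=(4.571, 3.066, 10.574)
t=0.650: state=(3.886, 2.663, 9.791)
t=0.700: state=(3.356, 2.458, 8.975)
t=0.750: state=(2.985, 2.396, 8.191)
t=0.800: state=(2.760, 2.438, 7.473)
t=0.850: state=(2.656, 2.558, 6.837)
t=0.900: state=(2.655, 2.744, 6.296)
t=0.950: state=(2.741, 2.990, 5.857)
t=1.000: state=(2.902, 3.295, 5.527)
t=1.050: state=(3.132, 3.657, 5.314)
t=1.100: state=(3.425, 4.069, 5.231)
t=1.150: state=(3.774, 4.522, 5.291)
t=1.200: state=(4.169, 4.994, 5.504)
t=1.250: state=(4.592, 5.451, 5.877)
t=1.300: state=(5.017, 5.848, 6.404)
t=1.350: state=(5.409, 6.132, 7.057)
t=1.385: state=(5.641, 6.235, 7.560)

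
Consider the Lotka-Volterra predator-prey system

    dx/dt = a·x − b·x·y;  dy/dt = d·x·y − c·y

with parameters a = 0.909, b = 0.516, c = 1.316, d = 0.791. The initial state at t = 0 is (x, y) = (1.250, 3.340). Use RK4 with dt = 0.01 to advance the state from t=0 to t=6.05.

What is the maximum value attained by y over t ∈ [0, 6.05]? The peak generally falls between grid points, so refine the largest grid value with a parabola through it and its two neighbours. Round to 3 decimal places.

max y = 3.535

t=0.000: state=(1.250, 3.340)
step 1 (dt=0.01): k1=(-1.018, -1.093), k2=(-1.010, -1.105), k3=(-1.010, -1.105), k4=(-1.003, -1.116); state += dt/6·(k1+2k2+2k3+k4)
t=0.010: state=(1.240, 3.329)
t=0.020: state=(1.230, 3.318)
t=0.030: state=(1.220, 3.306)
continuing one RK4 step at a time; state shown every 20 steps (Δt=0.2):
t=0.200: state=(1.076, 3.083)
t=0.400: state=(0.953, 2.781)
t=0.600: state=(0.872, 2.468)
t=0.800: state=(0.823, 2.168)
t=1.000: state=(0.801, 1.894)
t=1.200: state=(0.800, 1.652)
t=1.400: state=(0.818, 1.443)
t=1.600: state=(0.854, 1.266)
t=1.800: state=(0.906, 1.118)
t=2.000: state=(0.974, 0.997)
t=2.200: state=(1.060, 0.899)
t=2.400: state=(1.163, 0.824)
t=2.600: state=(1.285, 0.768)
t=2.800: state=(1.427, 0.732)
t=3.000: state=(1.589, 0.714)
t=3.200: state=(1.770, 0.715)
t=3.400: state=(1.970, 0.739)
t=3.600: state=(2.184, 0.789)
t=3.800: state=(2.405, 0.872)
t=4.000: state=(2.621, 0.997)
t=4.200: state=(2.811, 1.178)
t=4.400: state=(2.949, 1.430)
t=4.600: state=(3.002, 1.762)
t=4.800: state=(2.941, 2.170)
t=5.000: state=(2.755, 2.622)
t=5.200: state=(2.465, 3.049)
t=5.400: state=(2.120, 3.369)
t=5.600: state=(1.779, 3.523)
t=5.800: state=(1.483, 3.502)
t=6.000: state=(1.248, 3.338)
t=6.050: state=(1.200, 3.281)
largest grid value and its neighbours: y(5.660)=3.53448, y(5.670)=3.53485, y(5.680)=3.53479
parabola through these three points peaks at t≈5.674 with y≈3.53487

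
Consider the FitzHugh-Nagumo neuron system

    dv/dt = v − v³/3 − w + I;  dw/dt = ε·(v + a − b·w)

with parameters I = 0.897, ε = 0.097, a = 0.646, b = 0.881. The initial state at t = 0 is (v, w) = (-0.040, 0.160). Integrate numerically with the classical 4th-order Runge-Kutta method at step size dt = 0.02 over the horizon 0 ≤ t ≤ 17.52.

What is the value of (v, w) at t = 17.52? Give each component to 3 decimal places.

(v, w) = (0.410, 1.649)

t=0.000: state=(-0.040, 0.160)
step 1 (dt=0.02): k1=(0.697, 0.045), k2=(0.704, 0.046), k3=(0.704, 0.046), k4=(0.710, 0.046); state += dt/6·(k1+2k2+2k3+k4)
t=0.020: state=(-0.026, 0.161)
t=0.040: state=(-0.012, 0.162)
t=0.060: state=(0.003, 0.163)
continuing one RK4 step at a time; state shown every 50 steps (Δt=1):
t=1.000: state=(1.023, 0.248)
t=2.000: state=(1.836, 0.430)
t=3.000: state=(1.874, 0.630)
t=4.000: state=(1.807, 0.809)
t=5.000: state=(1.734, 0.968)
t=6.000: state=(1.660, 1.106)
t=7.000: state=(1.586, 1.227)
t=8.000: state=(1.512, 1.330)
t=9.000: state=(1.438, 1.418)
t=10.000: state=(1.363, 1.492)
t=11.000: state=(1.285, 1.553)
t=12.000: state=(1.205, 1.602)
t=13.000: state=(1.119, 1.639)
t=14.000: state=(1.024, 1.664)
t=15.000: state=(0.913, 1.678)
t=16.000: state=(0.774, 1.679)
t=17.000: state=(0.570, 1.665)
t=17.520: state=(0.410, 1.649)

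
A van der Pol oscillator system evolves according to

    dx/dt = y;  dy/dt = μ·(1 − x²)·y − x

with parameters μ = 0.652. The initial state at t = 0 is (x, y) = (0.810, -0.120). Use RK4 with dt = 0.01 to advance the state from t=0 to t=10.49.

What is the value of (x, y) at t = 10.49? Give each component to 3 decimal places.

t=0.000: state=(0.810, -0.120)
step 1 (dt=0.01): k1=(-0.120, -0.837), k2=(-0.124, -0.837), k3=(-0.124, -0.837), k4=(-0.128, -0.838); state += dt/6·(k1+2k2+2k3+k4)
t=0.010: state=(0.809, -0.128)
t=0.020: state=(0.807, -0.137)
t=0.030: state=(0.806, -0.145)
continuing one RK4 step at a time; state shown every 50 steps (Δt=0.5):
t=0.500: state=(0.644, -0.543)
t=1.000: state=(0.266, -0.972)
t=1.500: state=(-0.319, -1.337)
t=2.000: state=(-0.995, -1.240)
t=2.500: state=(-1.439, -0.471)
t=3.000: state=(-1.471, 0.296)
t=3.500: state=(-1.185, 0.827)
t=4.000: state=(-0.646, 1.344)
t=4.500: state=(0.178, 1.951)
t=5.000: state=(1.201, 1.897)
t=5.500: state=(1.834, 0.558)
t=6.000: state=(1.843, -0.395)
t=6.500: state=(1.521, -0.859)
t=7.000: state=(0.989, -1.288)
t=7.500: state=(0.199, -1.904)
t=8.000: state=(-0.891, -2.296)
t=8.500: state=(-1.797, -1.081)
t=9.000: state=(-1.979, 0.195)
t=9.500: state=(-1.730, 0.735)
t=10.000: state=(-1.269, 1.113)
t=10.490: state=(-0.609, 1.618)

(x, y) = (-0.609, 1.618)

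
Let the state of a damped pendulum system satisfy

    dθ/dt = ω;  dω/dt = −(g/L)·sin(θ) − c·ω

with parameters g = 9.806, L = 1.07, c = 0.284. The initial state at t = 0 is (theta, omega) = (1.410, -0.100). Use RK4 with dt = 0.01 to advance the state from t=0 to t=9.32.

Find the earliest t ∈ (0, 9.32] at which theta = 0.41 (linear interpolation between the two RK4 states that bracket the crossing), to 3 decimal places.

t = 0.487

t=0.000: state=(1.410, -0.100)
step 1 (dt=0.01): k1=(-0.100, -9.018), k2=(-0.145, -9.004), k3=(-0.145, -9.004), k4=(-0.190, -8.990); state += dt/6·(k1+2k2+2k3+k4)
t=0.010: state=(1.409, -0.190)
t=0.020: state=(1.406, -0.280)
t=0.030: state=(1.403, -0.369)
t=0.480: state=(0.434, -3.506)
next step: t=0.490: state=(0.399, -3.533) — theta has crossed 0.41
linear interpolation between t=0.480 (0.43391) and t=0.490 (0.39871) → t≈0.487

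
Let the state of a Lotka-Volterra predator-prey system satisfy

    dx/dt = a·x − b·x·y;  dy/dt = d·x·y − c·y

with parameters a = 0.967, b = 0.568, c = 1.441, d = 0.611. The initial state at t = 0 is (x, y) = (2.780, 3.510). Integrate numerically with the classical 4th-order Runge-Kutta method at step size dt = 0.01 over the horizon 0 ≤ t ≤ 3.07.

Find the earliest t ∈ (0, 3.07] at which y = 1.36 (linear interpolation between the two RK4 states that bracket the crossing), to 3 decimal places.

t=0.000: state=(2.780, 3.510)
step 1 (dt=0.01): k1=(-2.854, 0.904), k2=(-2.847, 0.875), k3=(-2.846, 0.875), k4=(-2.839, 0.845); state += dt/6·(k1+2k2+2k3+k4)
t=0.010: state=(2.752, 3.519)
t=0.020: state=(2.723, 3.527)
t=0.030: state=(2.695, 3.534)
continuing one RK4 step at a time; state shown every 10 steps (Δt=0.1):
t=0.100: state=(2.504, 3.571)
t=0.200: state=(2.251, 3.575)
t=0.300: state=(2.026, 3.526)
t=0.400: state=(1.831, 3.434)
t=0.500: state=(1.665, 3.308)
t=0.600: state=(1.526, 3.157)
t=0.700: state=(1.412, 2.990)
t=0.800: state=(1.319, 2.814)
t=0.900: state=(1.245, 2.634)
t=1.000: state=(1.186, 2.456)
t=1.100: state=(1.142, 2.283)
t=1.200: state=(1.111, 2.118)
t=1.300: state=(1.090, 1.961)
t=1.400: state=(1.078, 1.814)
t=1.500: state=(1.076, 1.677)
t=1.600: state=(1.081, 1.551)
t=1.700: state=(1.094, 1.435)
t=1.760: state=(1.105, 1.370)
next step: t=1.770: state=(1.107, 1.360) — y has crossed 1.36
linear interpolation between t=1.760 (1.37035) and t=1.770 (1.35991) → t≈1.770

t = 1.770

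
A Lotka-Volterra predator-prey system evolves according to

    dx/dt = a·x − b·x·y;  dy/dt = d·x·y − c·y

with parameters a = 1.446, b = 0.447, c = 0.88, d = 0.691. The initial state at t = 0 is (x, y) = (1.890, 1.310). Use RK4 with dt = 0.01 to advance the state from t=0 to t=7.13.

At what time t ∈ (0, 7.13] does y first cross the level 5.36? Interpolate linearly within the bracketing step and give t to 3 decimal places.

t=0.000: state=(1.890, 1.310)
step 1 (dt=0.01): k1=(1.626, 0.558), k2=(1.631, 0.567), k3=(1.631, 0.567), k4=(1.635, 0.575); state += dt/6·(k1+2k2+2k3+k4)
t=0.010: state=(1.906, 1.316)
t=0.020: state=(1.923, 1.322)
t=0.030: state=(1.939, 1.328)
continuing one RK4 step at a time; state shown every 25 steps (Δt=0.25):
t=0.250: state=(2.320, 1.511)
t=0.500: state=(2.761, 1.882)
t=0.750: state=(3.109, 2.514)
t=1.000: state=(3.201, 3.497)
t=1.250: state=(2.898, 4.780)
t=1.360: state=(2.648, 5.360)
next step: t=1.370: state=(2.623, 5.410) — y has crossed 5.36
linear interpolation between t=1.360 (5.35964) and t=1.370 (5.41032) → t≈1.360

t = 1.360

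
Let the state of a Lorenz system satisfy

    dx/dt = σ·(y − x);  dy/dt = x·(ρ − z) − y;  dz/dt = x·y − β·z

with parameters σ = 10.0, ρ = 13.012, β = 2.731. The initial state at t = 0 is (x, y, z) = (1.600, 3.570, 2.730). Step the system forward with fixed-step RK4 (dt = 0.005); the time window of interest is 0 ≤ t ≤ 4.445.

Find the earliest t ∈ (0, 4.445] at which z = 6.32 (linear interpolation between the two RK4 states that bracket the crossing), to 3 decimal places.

t=0.000: state=(1.600, 3.570, 2.730)
step 1 (dt=0.005): k1=(19.700, 12.881, -1.744), k2=(19.530, 13.363, -1.503), k3=(19.546, 13.356, -1.504), k4=(19.391, 13.832, -1.261); state += dt/6·(k1+2k2+2k3+k4)
t=0.005: state=(1.698, 3.637, 2.722)
t=0.010: state=(1.794, 3.708, 2.717)
t=0.015: state=(1.889, 3.784, 2.715)
continuing one RK4 step at a time; state shown every 40 steps (Δt=0.2):
t=0.200: state=(6.151, 9.166, 5.615)
t=0.215: state=(6.609, 9.701, 6.275)
next step: t=0.220: state=(6.764, 9.873, 6.515) — z has crossed 6.32
linear interpolation between t=0.215 (6.27529) and t=0.220 (6.51522) → t≈0.216

t = 0.216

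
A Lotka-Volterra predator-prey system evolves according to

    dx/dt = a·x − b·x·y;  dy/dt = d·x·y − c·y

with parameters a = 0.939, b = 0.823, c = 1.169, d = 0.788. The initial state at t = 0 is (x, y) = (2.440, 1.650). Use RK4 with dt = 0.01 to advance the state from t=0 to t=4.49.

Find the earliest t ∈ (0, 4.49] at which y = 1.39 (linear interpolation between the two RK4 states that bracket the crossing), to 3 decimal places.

t=0.000: state=(2.440, 1.650)
step 1 (dt=0.01): k1=(-1.022, 1.244), k2=(-1.033, 1.242), k3=(-1.033, 1.242), k4=(-1.043, 1.239); state += dt/6·(k1+2k2+2k3+k4)
t=0.010: state=(2.430, 1.662)
t=0.020: state=(2.419, 1.675)
t=0.030: state=(2.408, 1.687)
continuing one RK4 step at a time; state shown every 20 steps (Δt=0.2):
t=0.200: state=(2.200, 1.884)
t=0.400: state=(1.916, 2.063)
t=0.600: state=(1.631, 2.159)
t=0.800: state=(1.377, 2.165)
t=1.000: state=(1.169, 2.093)
t=1.200: state=(1.010, 1.966)
t=1.400: state=(0.893, 1.807)
t=1.600: state=(0.811, 1.635)
t=1.800: state=(0.759, 1.464)
t=1.890: state=(0.743, 1.390)
next step: t=1.900: state=(0.741, 1.382) — y has crossed 1.39
linear interpolation between t=1.890 (1.39005) and t=1.900 (1.38195) → t≈1.890

t = 1.890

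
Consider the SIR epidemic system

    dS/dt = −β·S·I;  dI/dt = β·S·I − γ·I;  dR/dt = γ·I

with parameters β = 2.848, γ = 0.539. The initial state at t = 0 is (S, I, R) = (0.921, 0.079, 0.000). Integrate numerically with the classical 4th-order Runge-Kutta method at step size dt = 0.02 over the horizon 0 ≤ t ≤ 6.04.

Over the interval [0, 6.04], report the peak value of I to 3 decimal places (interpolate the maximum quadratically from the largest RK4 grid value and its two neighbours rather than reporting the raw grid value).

t=0.000: state=(0.921, 0.079, 0.000)
step 1 (dt=0.02): k1=(-0.207, 0.165, 0.043), k2=(-0.211, 0.168, 0.043), k3=(-0.211, 0.168, 0.043), k4=(-0.215, 0.171, 0.044); state += dt/6·(k1+2k2+2k3+k4)
t=0.020: state=(0.917, 0.082, 0.001)
t=0.040: state=(0.912, 0.086, 0.002)
t=0.060: state=(0.908, 0.089, 0.003)
continuing one RK4 step at a time; state shown every 10 steps (Δt=0.2):
t=0.200: state=(0.871, 0.118, 0.011)
t=0.400: state=(0.803, 0.171, 0.026)
t=0.600: state=(0.715, 0.237, 0.048)
t=0.800: state=(0.612, 0.311, 0.077)
t=1.000: state=(0.502, 0.383, 0.115)
t=1.200: state=(0.396, 0.444, 0.160)
t=1.400: state=(0.304, 0.486, 0.210)
t=1.600: state=(0.229, 0.508, 0.264)
t=1.800: state=(0.171, 0.510, 0.319)
t=2.000: state=(0.128, 0.499, 0.373)
t=2.200: state=(0.097, 0.477, 0.426)
t=2.400: state=(0.075, 0.450, 0.476)
t=2.600: state=(0.058, 0.419, 0.523)
t=2.800: state=(0.046, 0.388, 0.566)
t=3.000: state=(0.037, 0.356, 0.606)
t=3.200: state=(0.031, 0.326, 0.643)
t=3.400: state=(0.026, 0.298, 0.677)
t=3.600: state=(0.022, 0.271, 0.707)
t=3.800: state=(0.019, 0.246, 0.735)
t=4.000: state=(0.017, 0.223, 0.760)
t=4.200: state=(0.015, 0.202, 0.783)
t=4.400: state=(0.013, 0.183, 0.804)
t=4.600: state=(0.012, 0.165, 0.823)
t=4.800: state=(0.011, 0.149, 0.840)
t=5.000: state=(0.010, 0.135, 0.855)
t=5.200: state=(0.009, 0.122, 0.869)
t=5.400: state=(0.009, 0.110, 0.881)
t=5.600: state=(0.008, 0.099, 0.893)
t=5.800: state=(0.008, 0.089, 0.903)
t=6.000: state=(0.007, 0.081, 0.912)
t=6.040: state=(0.007, 0.079, 0.914)
largest grid value and its neighbours: I(1.720)=0.51125, I(1.740)=0.51125, I(1.760)=0.51110
parabola through these three points peaks at t≈1.730 with I≈0.51127

max I = 0.511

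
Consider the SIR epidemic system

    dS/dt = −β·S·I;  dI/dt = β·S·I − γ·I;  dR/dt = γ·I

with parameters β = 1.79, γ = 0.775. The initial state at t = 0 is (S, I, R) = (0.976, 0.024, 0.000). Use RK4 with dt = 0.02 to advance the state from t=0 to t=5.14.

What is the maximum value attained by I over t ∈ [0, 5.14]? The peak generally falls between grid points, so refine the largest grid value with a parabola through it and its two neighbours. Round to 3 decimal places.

t=0.000: state=(0.976, 0.024, 0.000)
step 1 (dt=0.02): k1=(-0.042, 0.023, 0.019), k2=(-0.042, 0.024, 0.019), k3=(-0.042, 0.024, 0.019), k4=(-0.043, 0.024, 0.019); state += dt/6·(k1+2k2+2k3+k4)
t=0.020: state=(0.975, 0.024, 0.000)
t=0.040: state=(0.974, 0.025, 0.001)
t=0.060: state=(0.973, 0.025, 0.001)
continuing one RK4 step at a time; state shown every 10 steps (Δt=0.2):
t=0.200: state=(0.967, 0.029, 0.004)
t=0.400: state=(0.956, 0.035, 0.009)
t=0.600: state=(0.943, 0.042, 0.015)
t=0.800: state=(0.927, 0.051, 0.022)
t=1.000: state=(0.909, 0.060, 0.031)
t=1.200: state=(0.888, 0.071, 0.041)
t=1.400: state=(0.864, 0.083, 0.053)
t=1.600: state=(0.836, 0.097, 0.067)
t=1.800: state=(0.806, 0.111, 0.083)
t=2.000: state=(0.772, 0.126, 0.101)
t=2.200: state=(0.736, 0.142, 0.122)
t=2.400: state=(0.698, 0.157, 0.145)
t=2.600: state=(0.658, 0.171, 0.171)
t=2.800: state=(0.617, 0.184, 0.198)
t=3.000: state=(0.577, 0.196, 0.228)
t=3.200: state=(0.537, 0.204, 0.259)
t=3.400: state=(0.498, 0.211, 0.291)
t=3.600: state=(0.462, 0.214, 0.324)
t=3.800: state=(0.427, 0.215, 0.357)
t=4.000: state=(0.396, 0.213, 0.391)
t=4.200: state=(0.367, 0.210, 0.423)
t=4.400: state=(0.341, 0.204, 0.456)
t=4.600: state=(0.317, 0.196, 0.487)
t=4.800: state=(0.296, 0.188, 0.516)
t=5.000: state=(0.277, 0.178, 0.545)
t=5.140: state=(0.266, 0.171, 0.564)
largest grid value and its neighbours: I(3.740)=0.21510, I(3.760)=0.21512, I(3.780)=0.21512
parabola through these three points peaks at t≈3.767 with I≈0.21512

max I = 0.215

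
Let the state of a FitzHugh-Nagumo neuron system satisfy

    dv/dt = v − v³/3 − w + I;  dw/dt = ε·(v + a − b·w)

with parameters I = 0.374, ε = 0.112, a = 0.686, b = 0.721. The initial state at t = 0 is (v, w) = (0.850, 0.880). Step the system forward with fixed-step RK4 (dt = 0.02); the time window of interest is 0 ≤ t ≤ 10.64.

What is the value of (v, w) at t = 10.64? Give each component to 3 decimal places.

(v, w) = (-1.748, 0.334)

t=0.000: state=(0.850, 0.880)
step 1 (dt=0.02): k1=(0.139, 0.101), k2=(0.139, 0.101), k3=(0.139, 0.101), k4=(0.138, 0.101); state += dt/6·(k1+2k2+2k3+k4)
t=0.020: state=(0.853, 0.882)
t=0.040: state=(0.856, 0.884)
t=0.060: state=(0.858, 0.886)
continuing one RK4 step at a time; state shown every 25 steps (Δt=0.5):
t=0.500: state=(0.911, 0.931)
t=1.000: state=(0.950, 0.983)
t=1.500: state=(0.965, 1.035)
t=2.000: state=(0.955, 1.084)
t=2.500: state=(0.920, 1.130)
t=3.000: state=(0.858, 1.172)
t=3.500: state=(0.767, 1.208)
t=4.000: state=(0.636, 1.237)
t=4.500: state=(0.445, 1.255)
t=5.000: state=(0.150, 1.260)
t=5.500: state=(-0.323, 1.244)
t=6.000: state=(-1.015, 1.197)
t=6.500: state=(-1.646, 1.112)
t=7.000: state=(-1.907, 1.007)
t=7.500: state=(-1.951, 0.898)
t=8.000: state=(-1.934, 0.794)
t=8.500: state=(-1.901, 0.695)
t=9.000: state=(-1.866, 0.601)
t=9.500: state=(-1.830, 0.514)
t=10.000: state=(-1.794, 0.432)
t=10.500: state=(-1.758, 0.355)
t=10.640: state=(-1.748, 0.334)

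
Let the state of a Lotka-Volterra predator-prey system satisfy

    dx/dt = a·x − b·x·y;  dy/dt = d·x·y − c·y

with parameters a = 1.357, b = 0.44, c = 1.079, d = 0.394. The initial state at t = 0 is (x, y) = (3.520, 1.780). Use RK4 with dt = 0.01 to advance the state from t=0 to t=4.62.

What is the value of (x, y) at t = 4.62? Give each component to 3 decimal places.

(x, y) = (2.265, 1.724)

t=0.000: state=(3.520, 1.780)
step 1 (dt=0.01): k1=(2.020, 0.548), k2=(2.021, 0.556), k3=(2.021, 0.556), k4=(2.023, 0.564); state += dt/6·(k1+2k2+2k3+k4)
t=0.010: state=(3.540, 1.786)
t=0.020: state=(3.560, 1.791)
t=0.030: state=(3.581, 1.797)
continuing one RK4 step at a time; state shown every 20 steps (Δt=0.2):
t=0.200: state=(3.925, 1.924)
t=0.400: state=(4.308, 2.145)
t=0.600: state=(4.618, 2.459)
t=0.800: state=(4.795, 2.874)
t=1.000: state=(4.779, 3.382)
t=1.200: state=(4.543, 3.941)
t=1.400: state=(4.113, 4.472)
t=1.600: state=(3.571, 4.880)
t=1.800: state=(3.016, 5.097)
t=2.000: state=(2.521, 5.106)
t=2.200: state=(2.124, 4.938)
t=2.400: state=(1.826, 4.647)
t=2.600: state=(1.616, 4.286)
t=2.800: state=(1.479, 3.901)
t=3.000: state=(1.400, 3.520)
t=3.200: state=(1.369, 3.163)
t=3.400: state=(1.379, 2.839)
t=3.600: state=(1.427, 2.555)
t=3.800: state=(1.512, 2.312)
t=4.000: state=(1.633, 2.108)
t=4.200: state=(1.793, 1.944)
t=4.400: state=(1.994, 1.818)
t=4.600: state=(2.238, 1.731)
t=4.620: state=(2.265, 1.724)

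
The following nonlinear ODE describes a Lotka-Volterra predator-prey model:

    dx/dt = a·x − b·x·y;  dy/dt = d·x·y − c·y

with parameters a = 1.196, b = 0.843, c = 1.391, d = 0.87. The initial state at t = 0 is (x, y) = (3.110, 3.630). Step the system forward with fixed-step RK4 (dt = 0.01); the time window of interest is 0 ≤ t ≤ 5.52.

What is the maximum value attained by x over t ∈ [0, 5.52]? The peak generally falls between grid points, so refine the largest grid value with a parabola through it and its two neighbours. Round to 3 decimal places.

max x = 4.580

t=0.000: state=(3.110, 3.630)
step 1 (dt=0.01): k1=(-5.797, 4.772), k2=(-5.805, 4.712), k3=(-5.804, 4.711), k4=(-5.810, 4.649); state += dt/6·(k1+2k2+2k3+k4)
t=0.010: state=(3.052, 3.677)
t=0.020: state=(2.994, 3.723)
t=0.030: state=(2.936, 3.767)
continuing one RK4 step at a time; state shown every 20 steps (Δt=0.2):
t=0.200: state=(2.009, 4.278)
t=0.400: state=(1.231, 4.271)
t=0.600: state=(0.787, 3.839)
t=0.800: state=(0.549, 3.258)
t=1.000: state=(0.423, 2.681)
t=1.200: state=(0.357, 2.171)
t=1.400: state=(0.327, 1.744)
t=1.600: state=(0.319, 1.396)
t=1.800: state=(0.328, 1.118)
t=2.000: state=(0.352, 0.898)
t=2.200: state=(0.390, 0.725)
t=2.400: state=(0.443, 0.590)
t=2.600: state=(0.514, 0.485)
t=2.800: state=(0.606, 0.405)
t=3.000: state=(0.723, 0.344)
t=3.200: state=(0.870, 0.299)
t=3.400: state=(1.054, 0.268)
t=3.600: state=(1.282, 0.248)
t=3.800: state=(1.563, 0.241)
t=4.000: state=(1.907, 0.246)
t=4.200: state=(2.320, 0.269)
t=4.400: state=(2.806, 0.318)
t=4.600: state=(3.354, 0.411)
t=4.800: state=(3.924, 0.586)
t=5.000: state=(4.404, 0.917)
t=5.200: state=(4.574, 1.527)
t=5.400: state=(4.158, 2.496)
t=5.520: state=(3.603, 3.173)
largest grid value and its neighbours: x(5.160)=4.57908, x(5.170)=4.58001, x(5.180)=4.57953
parabola through these three points peaks at t≈5.172 with x≈4.58003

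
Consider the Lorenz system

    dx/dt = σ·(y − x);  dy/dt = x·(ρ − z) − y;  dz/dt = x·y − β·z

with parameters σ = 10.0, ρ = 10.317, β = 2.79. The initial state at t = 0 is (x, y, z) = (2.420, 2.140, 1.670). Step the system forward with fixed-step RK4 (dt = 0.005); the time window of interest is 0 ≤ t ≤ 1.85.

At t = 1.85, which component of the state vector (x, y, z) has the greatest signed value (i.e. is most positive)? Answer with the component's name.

t=0.000: state=(2.420, 2.140, 1.670)
step 1 (dt=0.005): k1=(-2.800, 18.786, 0.519), k2=(-2.260, 18.675, 0.614), k3=(-2.277, 18.686, 0.616), k4=(-1.752, 18.586, 0.712); state += dt/6·(k1+2k2+2k3+k4)
t=0.005: state=(2.409, 2.233, 1.673)
t=0.010: state=(2.402, 2.326, 1.677)
t=0.015: state=(2.401, 2.418, 1.682)
continuing one RK4 step at a time; state shown every 20 steps (Δt=0.1):
t=0.100: state=(2.924, 4.020, 1.968)
t=0.200: state=(4.441, 6.333, 3.168)
t=0.300: state=(6.551, 8.725, 6.112)
t=0.400: state=(8.269, 9.203, 10.723)
t=0.500: state=(7.982, 6.499, 13.917)
t=0.600: state=(5.852, 3.460, 13.479)
t=0.700: state=(3.774, 2.149, 11.299)
t=0.800: state=(2.647, 1.975, 9.091)
t=0.900: state=(2.318, 2.283, 7.323)
t=1.000: state=(2.506, 2.899, 6.077)
t=1.100: state=(3.084, 3.846, 5.417)
t=1.200: state=(4.025, 5.137, 5.499)
t=1.300: state=(5.258, 6.564, 6.565)
t=1.400: state=(6.468, 7.468, 8.651)
t=1.500: state=(7.022, 7.044, 10.943)
t=1.600: state=(6.500, 5.517, 12.035)
t=1.700: state=(5.324, 4.098, 11.550)
t=1.800: state=(4.261, 3.422, 10.264)
t=1.850: state=(3.908, 3.334, 9.567)
compare at T: x=3.908, y=3.334, z=9.567

largest component: z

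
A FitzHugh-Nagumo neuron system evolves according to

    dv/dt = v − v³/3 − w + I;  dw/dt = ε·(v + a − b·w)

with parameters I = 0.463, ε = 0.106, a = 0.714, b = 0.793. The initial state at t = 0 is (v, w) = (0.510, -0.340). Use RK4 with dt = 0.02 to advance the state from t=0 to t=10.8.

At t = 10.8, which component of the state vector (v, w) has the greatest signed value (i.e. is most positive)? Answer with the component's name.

largest component: w

t=0.000: state=(0.510, -0.340)
step 1 (dt=0.02): k1=(1.269, 0.158), k2=(1.277, 0.160), k3=(1.277, 0.160), k4=(1.284, 0.161); state += dt/6·(k1+2k2+2k3+k4)
t=0.020: state=(0.536, -0.337)
t=0.040: state=(0.561, -0.334)
t=0.060: state=(0.587, -0.330)
continuing one RK4 step at a time; state shown every 25 steps (Δt=0.5):
t=0.500: state=(1.195, -0.245)
t=1.000: state=(1.703, -0.121)
t=1.500: state=(1.875, 0.015)
t=2.000: state=(1.887, 0.150)
t=2.500: state=(1.854, 0.278)
t=3.000: state=(1.808, 0.398)
t=3.500: state=(1.758, 0.512)
t=4.000: state=(1.706, 0.617)
t=4.500: state=(1.654, 0.716)
t=5.000: state=(1.599, 0.808)
t=5.500: state=(1.544, 0.894)
t=6.000: state=(1.486, 0.973)
t=6.500: state=(1.426, 1.045)
t=7.000: state=(1.363, 1.112)
t=7.500: state=(1.296, 1.172)
t=8.000: state=(1.224, 1.226)
t=8.500: state=(1.145, 1.274)
t=9.000: state=(1.056, 1.316)
t=9.500: state=(0.954, 1.351)
t=10.000: state=(0.830, 1.379)
t=10.500: state=(0.671, 1.398)
t=10.800: state=(0.550, 1.405)
compare at T: v=0.550, w=1.405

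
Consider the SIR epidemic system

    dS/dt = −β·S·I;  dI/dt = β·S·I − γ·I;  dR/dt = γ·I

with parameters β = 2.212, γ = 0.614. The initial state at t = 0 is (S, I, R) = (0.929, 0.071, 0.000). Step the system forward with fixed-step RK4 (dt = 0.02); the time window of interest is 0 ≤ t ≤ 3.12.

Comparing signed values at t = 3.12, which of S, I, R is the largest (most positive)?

largest component: R

t=0.000: state=(0.929, 0.071, 0.000)
step 1 (dt=0.02): k1=(-0.146, 0.102, 0.044), k2=(-0.148, 0.104, 0.044), k3=(-0.148, 0.104, 0.044), k4=(-0.150, 0.105, 0.045); state += dt/6·(k1+2k2+2k3+k4)
t=0.020: state=(0.926, 0.073, 0.001)
t=0.040: state=(0.923, 0.075, 0.002)
t=0.060: state=(0.920, 0.077, 0.003)
continuing one RK4 step at a time; state shown every 10 steps (Δt=0.2):
t=0.200: state=(0.896, 0.094, 0.010)
t=0.400: state=(0.854, 0.123, 0.023)
t=0.600: state=(0.803, 0.156, 0.040)
t=0.800: state=(0.743, 0.195, 0.062)
t=1.000: state=(0.676, 0.236, 0.088)
t=1.200: state=(0.603, 0.277, 0.120)
t=1.400: state=(0.529, 0.315, 0.156)
t=1.600: state=(0.457, 0.346, 0.197)
t=1.800: state=(0.390, 0.369, 0.241)
t=2.000: state=(0.330, 0.383, 0.287)
t=2.200: state=(0.278, 0.387, 0.334)
t=2.400: state=(0.235, 0.383, 0.382)
t=2.600: state=(0.199, 0.373, 0.428)
t=2.800: state=(0.169, 0.358, 0.473)
t=3.000: state=(0.145, 0.339, 0.516)
t=3.120: state=(0.132, 0.327, 0.541)
compare at T: S=0.132, I=0.327, R=0.541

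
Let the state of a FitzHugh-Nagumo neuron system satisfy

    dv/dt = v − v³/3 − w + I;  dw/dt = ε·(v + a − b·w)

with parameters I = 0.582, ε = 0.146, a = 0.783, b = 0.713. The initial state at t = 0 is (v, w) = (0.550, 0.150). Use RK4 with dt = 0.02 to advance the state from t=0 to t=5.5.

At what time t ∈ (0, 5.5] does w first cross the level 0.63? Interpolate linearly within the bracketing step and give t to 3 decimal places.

t=0.000: state=(0.550, 0.150)
step 1 (dt=0.02): k1=(0.927, 0.179), k2=(0.931, 0.180), k3=(0.931, 0.180), k4=(0.936, 0.181); state += dt/6·(k1+2k2+2k3+k4)
t=0.020: state=(0.569, 0.154)
t=0.040: state=(0.587, 0.157)
t=0.060: state=(0.606, 0.161)
continuing one RK4 step at a time; state shown every 10 steps (Δt=0.2):
t=0.200: state=(0.743, 0.188)
t=0.400: state=(0.946, 0.231)
t=0.600: state=(1.144, 0.279)
t=0.800: state=(1.320, 0.332)
t=1.000: state=(1.462, 0.388)
t=1.200: state=(1.565, 0.447)
t=1.400: state=(1.633, 0.506)
t=1.600: state=(1.671, 0.566)
t=1.800: state=(1.688, 0.626)
next step: t=1.820: state=(1.689, 0.632) — w has crossed 0.63
linear interpolation between t=1.800 (0.62581) and t=1.820 (0.63172) → t≈1.814

t = 1.814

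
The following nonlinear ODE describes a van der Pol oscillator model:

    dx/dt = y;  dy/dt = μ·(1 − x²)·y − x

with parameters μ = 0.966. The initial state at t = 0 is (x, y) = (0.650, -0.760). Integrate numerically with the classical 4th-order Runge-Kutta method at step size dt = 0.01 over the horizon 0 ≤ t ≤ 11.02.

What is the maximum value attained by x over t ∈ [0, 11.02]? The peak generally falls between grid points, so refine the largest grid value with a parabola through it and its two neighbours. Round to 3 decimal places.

max x = 1.993

t=0.000: state=(0.650, -0.760)
step 1 (dt=0.01): k1=(-0.760, -1.074), k2=(-0.765, -1.077), k3=(-0.765, -1.077), k4=(-0.771, -1.080); state += dt/6·(k1+2k2+2k3+k4)
t=0.010: state=(0.642, -0.771)
t=0.020: state=(0.635, -0.782)
t=0.030: state=(0.627, -0.792)
continuing one RK4 step at a time; state shown every 50 steps (Δt=0.5):
t=0.500: state=(0.121, -1.389)
t=1.000: state=(-0.739, -1.947)
t=1.500: state=(-1.560, -1.053)
t=2.000: state=(-1.755, 0.131)
t=2.500: state=(-1.551, 0.624)
t=3.000: state=(-1.152, 0.984)
t=3.500: state=(-0.529, 1.573)
t=4.000: state=(0.491, 2.503)
t=4.500: state=(1.662, 1.636)
t=5.000: state=(1.992, -0.062)
t=5.500: state=(1.811, -0.564)
t=6.000: state=(1.464, -0.822)
t=6.500: state=(0.969, -1.198)
t=7.000: state=(0.202, -1.958)
t=7.500: state=(-1.000, -2.610)
t=8.000: state=(-1.914, -0.789)
t=8.500: state=(-1.964, 0.338)
t=9.000: state=(-1.703, 0.664)
t=9.500: state=(-1.307, 0.934)
t=10.000: state=(-0.734, 1.416)
t=10.500: state=(0.186, 2.332)
t=11.000: state=(1.441, 2.174)
t=11.020: state=(1.484, 2.097)
largest grid value and its neighbours: x(4.960)=1.99320, x(4.970)=1.99325, x(4.980)=1.99311
parabola through these three points peaks at t≈4.968 with x≈1.99326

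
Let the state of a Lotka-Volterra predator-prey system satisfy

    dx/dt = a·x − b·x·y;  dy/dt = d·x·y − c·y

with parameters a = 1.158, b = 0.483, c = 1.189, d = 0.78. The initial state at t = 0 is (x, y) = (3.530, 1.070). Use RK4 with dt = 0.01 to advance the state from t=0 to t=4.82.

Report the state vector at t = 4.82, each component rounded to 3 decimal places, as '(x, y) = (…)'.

(x, y) = (1.272, 0.533)

t=0.000: state=(3.530, 1.070)
step 1 (dt=0.01): k1=(2.263, 1.674), k2=(2.256, 1.697), k3=(2.256, 1.697), k4=(2.249, 1.720); state += dt/6·(k1+2k2+2k3+k4)
t=0.010: state=(3.553, 1.087)
t=0.020: state=(3.575, 1.104)
t=0.030: state=(3.597, 1.122)
continuing one RK4 step at a time; state shown every 20 steps (Δt=0.2):
t=0.200: state=(3.936, 1.512)
t=0.400: state=(4.149, 2.248)
t=0.600: state=(4.001, 3.366)
t=0.800: state=(3.410, 4.755)
t=1.000: state=(2.551, 5.975)
t=1.200: state=(1.744, 6.569)
t=1.400: state=(1.165, 6.478)
t=1.600: state=(0.804, 5.940)
t=1.800: state=(0.591, 5.214)
t=2.000: state=(0.467, 4.460)
t=2.200: state=(0.396, 3.759)
t=2.400: state=(0.358, 3.142)
t=2.600: state=(0.342, 2.616)
t=2.800: state=(0.342, 2.175)
t=3.000: state=(0.356, 1.810)
t=3.200: state=(0.383, 1.511)
t=3.400: state=(0.422, 1.269)
t=3.600: state=(0.475, 1.072)
t=3.800: state=(0.544, 0.915)
t=4.000: state=(0.632, 0.791)
t=4.200: state=(0.742, 0.694)
t=4.400: state=(0.878, 0.620)
t=4.600: state=(1.045, 0.568)
t=4.800: state=(1.250, 0.535)
t=4.820: state=(1.272, 0.533)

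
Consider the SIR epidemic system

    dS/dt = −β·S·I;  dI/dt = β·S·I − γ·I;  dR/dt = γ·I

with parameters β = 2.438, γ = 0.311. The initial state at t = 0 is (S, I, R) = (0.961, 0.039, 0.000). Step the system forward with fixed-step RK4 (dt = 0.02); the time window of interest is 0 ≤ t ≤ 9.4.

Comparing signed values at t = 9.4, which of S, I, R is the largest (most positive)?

largest component: R

t=0.000: state=(0.961, 0.039, 0.000)
step 1 (dt=0.02): k1=(-0.091, 0.079, 0.012), k2=(-0.093, 0.081, 0.012), k3=(-0.093, 0.081, 0.012), k4=(-0.095, 0.082, 0.013); state += dt/6·(k1+2k2+2k3+k4)
t=0.020: state=(0.959, 0.041, 0.000)
t=0.040: state=(0.957, 0.042, 0.001)
t=0.060: state=(0.955, 0.044, 0.001)
continuing one RK4 step at a time; state shown every 25 steps (Δt=0.5):
t=0.500: state=(0.886, 0.104, 0.010)
t=1.000: state=(0.725, 0.239, 0.036)
t=1.500: state=(0.483, 0.429, 0.088)
t=2.000: state=(0.260, 0.573, 0.167)
t=2.500: state=(0.125, 0.615, 0.261)
t=3.000: state=(0.060, 0.586, 0.355)
t=3.500: state=(0.030, 0.528, 0.441)
t=4.000: state=(0.016, 0.465, 0.519)
t=4.500: state=(0.010, 0.404, 0.586)
t=5.000: state=(0.006, 0.349, 0.645)
t=5.500: state=(0.004, 0.301, 0.695)
t=6.000: state=(0.003, 0.259, 0.738)
t=6.500: state=(0.002, 0.222, 0.776)
t=7.000: state=(0.002, 0.191, 0.808)
t=7.500: state=(0.001, 0.163, 0.835)
t=8.000: state=(0.001, 0.140, 0.859)
t=8.500: state=(0.001, 0.120, 0.879)
t=9.000: state=(0.001, 0.103, 0.896)
t=9.400: state=(0.001, 0.091, 0.908)
compare at T: S=0.001, I=0.091, R=0.908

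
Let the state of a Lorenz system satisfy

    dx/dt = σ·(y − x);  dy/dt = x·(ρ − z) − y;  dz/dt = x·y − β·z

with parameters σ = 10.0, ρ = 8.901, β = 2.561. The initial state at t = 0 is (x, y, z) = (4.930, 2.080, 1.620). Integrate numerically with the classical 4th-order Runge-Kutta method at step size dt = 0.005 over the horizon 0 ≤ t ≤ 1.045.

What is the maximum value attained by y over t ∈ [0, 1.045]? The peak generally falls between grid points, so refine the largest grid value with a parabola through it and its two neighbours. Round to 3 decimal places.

max y = 7.791

t=0.000: state=(4.930, 2.080, 1.620)
step 1 (dt=0.005): k1=(-28.500, 33.815, 6.106), k2=(-26.942, 33.138, 6.329), k3=(-26.998, 33.165, 6.328), k4=(-25.492, 32.515, 6.539); state += dt/6·(k1+2k2+2k3+k4)
t=0.005: state=(4.795, 2.246, 1.652)
t=0.010: state=(4.675, 2.405, 1.685)
t=0.015: state=(4.568, 2.559, 1.721)
continuing one RK4 step at a time; state shown every 10 steps (Δt=0.05):
t=0.050: state=(4.128, 3.514, 2.013)
t=0.100: state=(4.137, 4.663, 2.560)
t=0.150: state=(4.567, 5.697, 3.311)
t=0.200: state=(5.215, 6.631, 4.334)
t=0.250: state=(5.938, 7.371, 5.657)
t=0.300: state=(6.600, 7.764, 7.223)
t=0.350: state=(7.055, 7.667, 8.851)
t=0.400: state=(7.180, 7.050, 10.267)
t=0.450: state=(6.925, 6.054, 11.216)
t=0.500: state=(6.343, 4.933, 11.581)
t=0.550: state=(5.567, 3.925, 11.423)
t=0.600: state=(4.749, 3.159, 10.900)
t=0.650: state=(4.007, 2.652, 10.181)
t=0.700: state=(3.406, 2.362, 9.389)
t=0.750: state=(2.963, 2.232, 8.600)
t=0.800: state=(2.669, 2.215, 7.857)
t=0.850: state=(2.502, 2.281, 7.184)
t=0.900: state=(2.441, 2.413, 6.591)
t=0.950: state=(2.468, 2.602, 6.087)
t=1.000: state=(2.571, 2.847, 5.677)
t=1.045: state=(2.722, 3.114, 5.394)
largest grid value and its neighbours: y(0.310)=7.78708, y(0.315)=7.79081, y(0.320)=7.78928
parabola through these three points peaks at t≈0.316 with y≈7.79093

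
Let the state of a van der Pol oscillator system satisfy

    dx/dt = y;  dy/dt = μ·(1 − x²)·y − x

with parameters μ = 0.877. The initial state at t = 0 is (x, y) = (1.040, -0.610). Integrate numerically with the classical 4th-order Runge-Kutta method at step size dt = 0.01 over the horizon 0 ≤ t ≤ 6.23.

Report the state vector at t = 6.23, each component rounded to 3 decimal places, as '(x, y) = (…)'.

(x, y) = (1.567, -0.790)

t=0.000: state=(1.040, -0.610)
step 1 (dt=0.01): k1=(-0.610, -0.996), k2=(-0.615, -0.996), k3=(-0.615, -0.996), k4=(-0.620, -0.996); state += dt/6·(k1+2k2+2k3+k4)
t=0.010: state=(1.034, -0.620)
t=0.020: state=(1.028, -0.630)
t=0.030: state=(1.021, -0.640)
continuing one RK4 step at a time; state shown every 25 steps (Δt=0.25):
t=0.250: state=(0.856, -0.864)
t=0.500: state=(0.605, -1.150)
t=0.750: state=(0.276, -1.491)
t=1.000: state=(-0.144, -1.872)
t=1.250: state=(-0.651, -2.138)
t=1.500: state=(-1.177, -1.975)
t=1.750: state=(-1.592, -1.286)
t=2.000: state=(-1.811, -0.491)
t=2.250: state=(-1.858, 0.068)
t=2.500: state=(-1.796, 0.400)
t=2.750: state=(-1.669, 0.610)
t=3.000: state=(-1.495, 0.777)
t=3.250: state=(-1.280, 0.949)
t=3.500: state=(-1.017, 1.163)
t=3.750: state=(-0.692, 1.452)
t=4.000: state=(-0.282, 1.845)
t=4.250: state=(0.236, 2.297)
t=4.500: state=(0.849, 2.525)
t=4.750: state=(1.439, 2.062)
t=5.000: state=(1.833, 1.064)
t=5.250: state=(1.986, 0.226)
t=5.500: state=(1.977, -0.248)
t=5.750: state=(1.881, -0.501)
t=6.000: state=(1.734, -0.662)
t=6.230: state=(1.567, -0.790)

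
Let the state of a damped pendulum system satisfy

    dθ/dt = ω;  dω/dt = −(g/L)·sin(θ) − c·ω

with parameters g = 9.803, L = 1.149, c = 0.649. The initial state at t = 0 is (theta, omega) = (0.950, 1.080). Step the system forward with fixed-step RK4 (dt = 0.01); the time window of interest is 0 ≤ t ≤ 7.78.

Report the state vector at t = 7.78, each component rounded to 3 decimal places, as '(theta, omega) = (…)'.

(theta, omega) = (-0.082, -0.033)

t=0.000: state=(0.950, 1.080)
step 1 (dt=0.01): k1=(1.080, -7.641), k2=(1.042, -7.643), k3=(1.042, -7.642), k4=(1.004, -7.643); state += dt/6·(k1+2k2+2k3+k4)
t=0.010: state=(0.960, 1.004)
t=0.020: state=(0.970, 0.927)
t=0.030: state=(0.979, 0.851)
continuing one RK4 step at a time; state shown every 50 steps (Δt=0.5):
t=0.500: state=(0.619, -2.072)
t=1.000: state=(-0.476, -1.555)
t=1.500: state=(-0.579, 1.053)
t=2.000: state=(0.185, 1.439)
t=2.500: state=(0.462, -0.410)
t=3.000: state=(-0.023, -1.144)
t=3.500: state=(-0.339, 0.038)
t=4.000: state=(-0.058, 0.836)
t=4.500: state=(0.232, 0.153)
t=5.000: state=(0.091, -0.572)
t=5.500: state=(-0.149, -0.231)
t=6.000: state=(-0.097, 0.366)
t=6.500: state=(0.087, 0.242)
t=7.000: state=(0.088, -0.215)
t=7.500: state=(-0.045, -0.219)
t=7.780: state=(-0.082, -0.033)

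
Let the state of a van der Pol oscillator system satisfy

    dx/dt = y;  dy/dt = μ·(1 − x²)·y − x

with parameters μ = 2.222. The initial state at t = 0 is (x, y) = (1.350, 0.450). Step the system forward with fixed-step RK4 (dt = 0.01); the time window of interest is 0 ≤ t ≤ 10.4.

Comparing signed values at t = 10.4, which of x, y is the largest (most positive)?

largest component: y

t=0.000: state=(1.350, 0.450)
step 1 (dt=0.01): k1=(0.450, -2.172), k2=(0.439, -2.161), k3=(0.439, -2.161), k4=(0.428, -2.149); state += dt/6·(k1+2k2+2k3+k4)
t=0.010: state=(1.354, 0.428)
t=0.020: state=(1.359, 0.407)
t=0.030: state=(1.363, 0.386)
continuing one RK4 step at a time; state shown every 50 steps (Δt=0.5):
t=0.500: state=(1.365, -0.272)
t=1.000: state=(1.140, -0.619)
t=1.500: state=(0.707, -1.219)
t=2.000: state=(-0.339, -3.390)
t=2.500: state=(-1.911, -1.125)
t=3.000: state=(-1.972, 0.249)
t=3.500: state=(-1.822, 0.332)
t=4.000: state=(-1.642, 0.395)
t=4.500: state=(-1.420, 0.500)
t=5.000: state=(-1.122, 0.727)
t=5.500: state=(-0.622, 1.420)
t=6.000: state=(0.618, 3.877)
t=6.500: state=(1.984, 0.566)
t=7.000: state=(1.959, -0.272)
t=7.500: state=(1.804, -0.339)
t=8.000: state=(1.619, -0.404)
t=8.500: state=(1.392, -0.517)
t=9.000: state=(1.080, -0.769)
t=9.500: state=(0.538, -1.576)
t=10.000: state=(-0.841, -4.066)
t=10.400: state=(-1.953, -0.850)
compare at T: x=-1.953, y=-0.850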